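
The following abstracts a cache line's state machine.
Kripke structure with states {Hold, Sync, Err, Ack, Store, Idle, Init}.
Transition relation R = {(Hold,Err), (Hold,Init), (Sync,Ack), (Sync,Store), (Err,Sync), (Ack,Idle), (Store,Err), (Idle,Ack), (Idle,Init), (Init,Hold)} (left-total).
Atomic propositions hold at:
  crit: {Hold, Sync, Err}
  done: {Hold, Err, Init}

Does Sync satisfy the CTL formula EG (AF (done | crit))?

Yes

Sat(done | crit) = {Hold, Sync, Err, Init}
AF (done | crit): least fixpoint, start Z0 = {Hold, Sync, Err, Init}, add states with every successor in Z. Z1 = {Hold, Sync, Err, Store, Init}; fixed.
Sat(AF (done | crit)) = {Hold, Sync, Err, Store, Init}
EG (AF (done | crit)): greatest fixpoint, start Z0 = {Hold, Sync, Err, Store, Init}, keep only states in Sat with some successor in Z. Already a fixed point.
Sat(EG (AF (done | crit))) = {Hold, Sync, Err, Store, Init}
Sync ∈ Sat(EG (AF (done | crit))) = {Hold, Sync, Err, Store, Init}, so the formula holds at Sync.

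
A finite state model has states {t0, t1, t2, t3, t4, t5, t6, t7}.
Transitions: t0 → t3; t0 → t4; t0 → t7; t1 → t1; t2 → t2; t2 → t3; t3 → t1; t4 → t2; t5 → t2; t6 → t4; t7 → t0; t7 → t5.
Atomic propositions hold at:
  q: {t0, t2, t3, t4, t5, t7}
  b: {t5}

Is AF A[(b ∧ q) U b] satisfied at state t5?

Yes

Sat(b ∧ q) = {t5}
A[(b ∧ q) U b]: least fixpoint, start Z0 = Sat(b) = {t5}, add states in Sat(b ∧ q) with every successor in Z. Already a fixed point.
Sat(A[(b ∧ q) U b]) = {t5}
AF A[(b ∧ q) U b]: least fixpoint, start Z0 = {t5}, add states with every successor in Z. Already a fixed point.
Sat(AF A[(b ∧ q) U b]) = {t5}
t5 ∈ Sat(AF A[(b ∧ q) U b]) = {t5}, so the formula holds at t5.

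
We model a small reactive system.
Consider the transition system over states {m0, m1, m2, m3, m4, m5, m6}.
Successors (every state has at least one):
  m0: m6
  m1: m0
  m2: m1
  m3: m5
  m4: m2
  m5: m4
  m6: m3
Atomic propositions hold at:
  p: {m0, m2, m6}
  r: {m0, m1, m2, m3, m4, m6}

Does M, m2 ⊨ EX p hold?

No

Sat(EX p) = {s : some successor in {m0, m2, m6}} = {m0, m1, m4}
m2 ∉ Sat(EX p) = {m0, m1, m4}, so the formula does not hold at m2.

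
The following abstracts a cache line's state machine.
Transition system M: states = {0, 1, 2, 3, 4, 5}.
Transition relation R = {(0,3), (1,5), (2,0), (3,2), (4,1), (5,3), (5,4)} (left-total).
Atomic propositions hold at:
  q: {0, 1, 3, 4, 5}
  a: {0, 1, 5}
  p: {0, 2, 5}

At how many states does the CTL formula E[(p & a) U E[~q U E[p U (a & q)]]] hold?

4

Sat(p & a) = {0, 5}
Sat(~q) = {2}
Sat(a & q) = {0, 1, 5}
E[p U (a & q)]: least fixpoint, start Z0 = Sat((a & q)) = {0, 1, 5}, add states in Sat(p) with some successor in Z. Z1 = {0, 1, 2, 5}; fixed.
Sat(E[p U (a & q)]) = {0, 1, 2, 5}
E[~q U E[p U (a & q)]]: least fixpoint, start Z0 = Sat(E[p U (a & q)]) = {0, 1, 2, 5}, add states in Sat(~q) with some successor in Z. Already a fixed point.
Sat(E[~q U E[p U (a & q)]]) = {0, 1, 2, 5}
E[(p & a) U E[~q U E[p U (a & q)]]]: least fixpoint, start Z0 = Sat(E[~q U E[p U (a & q)]]) = {0, 1, 2, 5}, add states in Sat(p & a) with some successor in Z. Already a fixed point.
Sat(E[(p & a) U E[~q U E[p U (a & q)]]]) = {0, 1, 2, 5}
|Sat(E[(p & a) U E[~q U E[p U (a & q)]]])| = |{0, 1, 2, 5}| = 4.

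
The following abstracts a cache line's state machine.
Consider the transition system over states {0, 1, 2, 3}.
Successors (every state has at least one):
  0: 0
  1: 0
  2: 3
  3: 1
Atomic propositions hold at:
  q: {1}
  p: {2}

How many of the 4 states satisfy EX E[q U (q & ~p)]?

Sat(~p) = {0, 1, 3}
Sat(q & ~p) = {1}
E[q U (q & ~p)]: least fixpoint, start Z0 = Sat((q & ~p)) = {1}, add states in Sat(q) with some successor in Z. Already a fixed point.
Sat(E[q U (q & ~p)]) = {1}
Sat(EX E[q U (q & ~p)]) = {s : some successor in {1}} = {3}
|Sat(EX E[q U (q & ~p)])| = |{3}| = 1.

1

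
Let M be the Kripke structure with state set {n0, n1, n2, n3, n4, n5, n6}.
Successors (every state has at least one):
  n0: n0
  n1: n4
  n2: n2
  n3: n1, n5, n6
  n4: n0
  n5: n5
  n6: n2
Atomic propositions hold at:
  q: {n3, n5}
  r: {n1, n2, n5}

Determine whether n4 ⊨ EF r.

EF r: least fixpoint, start Z0 = {n1, n2, n5}, add states with some successor in Z. Z1 = {n1, n2, n3, n5, n6}; fixed.
Sat(EF r) = {n1, n2, n3, n5, n6}
n4 ∉ Sat(EF r) = {n1, n2, n3, n5, n6}, so the formula does not hold at n4.

No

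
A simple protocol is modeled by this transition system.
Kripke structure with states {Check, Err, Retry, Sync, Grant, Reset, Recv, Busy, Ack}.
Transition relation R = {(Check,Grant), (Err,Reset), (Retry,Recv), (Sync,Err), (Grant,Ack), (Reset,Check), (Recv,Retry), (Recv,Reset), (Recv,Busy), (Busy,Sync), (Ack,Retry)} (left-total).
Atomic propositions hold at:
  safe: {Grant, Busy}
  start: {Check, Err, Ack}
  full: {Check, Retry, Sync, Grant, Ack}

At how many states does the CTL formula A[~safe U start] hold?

Sat(~safe) = {Check, Err, Retry, Sync, Reset, Recv, Ack}
A[~safe U start]: least fixpoint, start Z0 = Sat(start) = {Check, Err, Ack}, add states in Sat(~safe) with every successor in Z. Z1 = {Check, Err, Sync, Reset, Ack}; fixed.
Sat(A[~safe U start]) = {Check, Err, Sync, Reset, Ack}
|Sat(A[~safe U start])| = |{Check, Err, Sync, Reset, Ack}| = 5.

5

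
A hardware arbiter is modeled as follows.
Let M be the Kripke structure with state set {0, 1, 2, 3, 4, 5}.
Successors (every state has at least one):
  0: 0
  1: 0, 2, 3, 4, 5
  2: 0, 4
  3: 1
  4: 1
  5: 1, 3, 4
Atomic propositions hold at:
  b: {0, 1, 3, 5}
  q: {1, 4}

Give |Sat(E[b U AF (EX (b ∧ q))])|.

Sat(b ∧ q) = {1}
Sat(EX (b ∧ q)) = {s : some successor in {1}} = {3, 4, 5}
AF (EX (b ∧ q)): least fixpoint, start Z0 = {3, 4, 5}, add states with every successor in Z. Already a fixed point.
Sat(AF (EX (b ∧ q))) = {3, 4, 5}
E[b U AF (EX (b ∧ q))]: least fixpoint, start Z0 = Sat(AF (EX (b ∧ q))) = {3, 4, 5}, add states in Sat(b) with some successor in Z. Z1 = {1, 3, 4, 5}; fixed.
Sat(E[b U AF (EX (b ∧ q))]) = {1, 3, 4, 5}
|Sat(E[b U AF (EX (b ∧ q))])| = |{1, 3, 4, 5}| = 4.

4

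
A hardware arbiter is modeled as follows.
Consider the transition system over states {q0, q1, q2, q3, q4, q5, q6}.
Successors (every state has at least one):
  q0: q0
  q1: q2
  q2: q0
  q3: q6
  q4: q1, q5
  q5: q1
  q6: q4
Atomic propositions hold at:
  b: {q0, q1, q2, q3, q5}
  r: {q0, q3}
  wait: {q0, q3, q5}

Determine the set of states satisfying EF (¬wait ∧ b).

Sat(¬wait) = {q1, q2, q4, q6}
Sat(¬wait ∧ b) = {q1, q2}
EF (¬wait ∧ b): least fixpoint, start Z0 = {q1, q2}, add states with some successor in Z. Z1 = {q1, q2, q4, q5}; Z2 = {q1, q2, q4, q5, q6}; Z3 = {q1, q2, q3, q4, q5, q6}; fixed.
Sat(EF (¬wait ∧ b)) = {q1, q2, q3, q4, q5, q6}

{q1, q2, q3, q4, q5, q6}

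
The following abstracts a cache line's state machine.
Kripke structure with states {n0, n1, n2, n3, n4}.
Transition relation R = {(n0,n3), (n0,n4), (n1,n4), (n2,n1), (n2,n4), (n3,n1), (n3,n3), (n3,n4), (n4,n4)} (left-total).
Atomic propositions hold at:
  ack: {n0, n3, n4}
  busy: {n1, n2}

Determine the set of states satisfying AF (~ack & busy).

{n1, n2}

Sat(~ack) = {n1, n2}
Sat(~ack & busy) = {n1, n2}
AF (~ack & busy): least fixpoint, start Z0 = {n1, n2}, add states with every successor in Z. Already a fixed point.
Sat(AF (~ack & busy)) = {n1, n2}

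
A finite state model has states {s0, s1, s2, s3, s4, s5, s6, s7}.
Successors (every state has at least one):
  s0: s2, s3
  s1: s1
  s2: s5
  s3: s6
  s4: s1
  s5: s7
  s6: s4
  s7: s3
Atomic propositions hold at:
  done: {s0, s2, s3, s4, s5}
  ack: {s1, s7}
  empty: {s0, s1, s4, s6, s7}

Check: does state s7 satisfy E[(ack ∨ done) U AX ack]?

Sat(ack ∨ done) = {s0, s1, s2, s3, s4, s5, s7}
Sat(AX ack) = {s : every successor in {s1, s7}} = {s1, s4, s5}
E[(ack ∨ done) U AX ack]: least fixpoint, start Z0 = Sat(AX ack) = {s1, s4, s5}, add states in Sat(ack ∨ done) with some successor in Z. Z1 = {s1, s2, s4, s5}; Z2 = {s0, s1, s2, s4, s5}; fixed.
Sat(E[(ack ∨ done) U AX ack]) = {s0, s1, s2, s4, s5}
s7 ∉ Sat(E[(ack ∨ done) U AX ack]) = {s0, s1, s2, s4, s5}, so the formula does not hold at s7.

No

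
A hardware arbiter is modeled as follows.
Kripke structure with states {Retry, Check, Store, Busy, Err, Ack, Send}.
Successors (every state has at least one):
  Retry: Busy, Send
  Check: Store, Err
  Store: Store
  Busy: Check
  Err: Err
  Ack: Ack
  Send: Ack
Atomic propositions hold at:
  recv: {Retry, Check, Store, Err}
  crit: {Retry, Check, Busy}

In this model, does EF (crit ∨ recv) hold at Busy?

Yes

Sat(crit ∨ recv) = {Retry, Check, Store, Busy, Err}
EF (crit ∨ recv): least fixpoint, start Z0 = {Retry, Check, Store, Busy, Err}, add states with some successor in Z. Already a fixed point.
Sat(EF (crit ∨ recv)) = {Retry, Check, Store, Busy, Err}
Busy ∈ Sat(EF (crit ∨ recv)) = {Retry, Check, Store, Busy, Err}, so the formula holds at Busy.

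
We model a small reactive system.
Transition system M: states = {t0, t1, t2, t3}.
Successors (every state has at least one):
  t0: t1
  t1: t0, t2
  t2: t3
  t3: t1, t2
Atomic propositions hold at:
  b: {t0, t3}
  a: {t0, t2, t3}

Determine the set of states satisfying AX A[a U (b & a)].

Sat(b & a) = {t0, t3}
A[a U (b & a)]: least fixpoint, start Z0 = Sat((b & a)) = {t0, t3}, add states in Sat(a) with every successor in Z. Z1 = {t0, t2, t3}; fixed.
Sat(A[a U (b & a)]) = {t0, t2, t3}
Sat(AX A[a U (b & a)]) = {s : every successor in {t0, t2, t3}} = {t1, t2}

{t1, t2}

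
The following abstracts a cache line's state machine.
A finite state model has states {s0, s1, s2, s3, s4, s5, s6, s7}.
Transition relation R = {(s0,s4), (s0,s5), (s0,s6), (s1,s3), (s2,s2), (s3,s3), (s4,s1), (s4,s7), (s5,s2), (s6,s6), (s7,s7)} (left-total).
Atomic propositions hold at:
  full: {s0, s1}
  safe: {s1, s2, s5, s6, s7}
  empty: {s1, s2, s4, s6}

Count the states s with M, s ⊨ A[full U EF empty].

6

EF empty: least fixpoint, start Z0 = {s1, s2, s4, s6}, add states with some successor in Z. Z1 = {s0, s1, s2, s4, s5, s6}; fixed.
Sat(EF empty) = {s0, s1, s2, s4, s5, s6}
A[full U EF empty]: least fixpoint, start Z0 = Sat(EF empty) = {s0, s1, s2, s4, s5, s6}, add states in Sat(full) with every successor in Z. Already a fixed point.
Sat(A[full U EF empty]) = {s0, s1, s2, s4, s5, s6}
|Sat(A[full U EF empty])| = |{s0, s1, s2, s4, s5, s6}| = 6.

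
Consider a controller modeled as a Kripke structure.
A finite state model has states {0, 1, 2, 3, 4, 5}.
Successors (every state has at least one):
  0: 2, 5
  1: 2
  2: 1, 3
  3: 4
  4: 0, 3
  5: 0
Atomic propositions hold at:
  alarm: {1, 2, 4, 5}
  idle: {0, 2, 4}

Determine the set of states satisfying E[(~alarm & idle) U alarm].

{0, 1, 2, 4, 5}

Sat(~alarm) = {0, 3}
Sat(~alarm & idle) = {0}
E[(~alarm & idle) U alarm]: least fixpoint, start Z0 = Sat(alarm) = {1, 2, 4, 5}, add states in Sat(~alarm & idle) with some successor in Z. Z1 = {0, 1, 2, 4, 5}; fixed.
Sat(E[(~alarm & idle) U alarm]) = {0, 1, 2, 4, 5}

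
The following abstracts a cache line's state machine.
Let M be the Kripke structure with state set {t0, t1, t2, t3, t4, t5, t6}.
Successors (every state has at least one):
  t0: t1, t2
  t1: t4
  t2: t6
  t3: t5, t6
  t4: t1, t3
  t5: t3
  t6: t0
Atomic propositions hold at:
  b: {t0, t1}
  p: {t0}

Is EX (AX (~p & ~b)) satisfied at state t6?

Sat(~p) = {t1, t2, t3, t4, t5, t6}
Sat(~b) = {t2, t3, t4, t5, t6}
Sat(~p & ~b) = {t2, t3, t4, t5, t6}
Sat(AX (~p & ~b)) = {s : every successor in {t2, t3, t4, t5, t6}} = {t1, t2, t3, t5}
Sat(EX (AX (~p & ~b))) = {s : some successor in {t1, t2, t3, t5}} = {t0, t3, t4, t5}
t6 ∉ Sat(EX (AX (~p & ~b))) = {t0, t3, t4, t5}, so the formula does not hold at t6.

No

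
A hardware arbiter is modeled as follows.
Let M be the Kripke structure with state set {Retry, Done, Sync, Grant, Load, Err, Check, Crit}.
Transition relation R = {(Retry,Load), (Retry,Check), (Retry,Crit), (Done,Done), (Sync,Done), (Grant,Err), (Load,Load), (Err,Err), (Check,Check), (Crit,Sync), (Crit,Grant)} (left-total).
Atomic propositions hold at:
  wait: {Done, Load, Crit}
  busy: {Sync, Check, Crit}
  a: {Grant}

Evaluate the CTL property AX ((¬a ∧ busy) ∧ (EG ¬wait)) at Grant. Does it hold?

Sat(¬a) = {Retry, Done, Sync, Load, Err, Check, Crit}
Sat(¬a ∧ busy) = {Sync, Check, Crit}
Sat(¬wait) = {Retry, Sync, Grant, Err, Check}
EG ¬wait: greatest fixpoint, start Z0 = {Retry, Sync, Grant, Err, Check}, keep only states in Sat with some successor in Z. Z1 = {Retry, Grant, Err, Check}; fixed.
Sat(EG ¬wait) = {Retry, Grant, Err, Check}
Sat((¬a ∧ busy) ∧ (EG ¬wait)) = {Check}
Sat(AX ((¬a ∧ busy) ∧ (EG ¬wait))) = {s : every successor in {Check}} = {Check}
Grant ∉ Sat(AX ((¬a ∧ busy) ∧ (EG ¬wait))) = {Check}, so the formula does not hold at Grant.

No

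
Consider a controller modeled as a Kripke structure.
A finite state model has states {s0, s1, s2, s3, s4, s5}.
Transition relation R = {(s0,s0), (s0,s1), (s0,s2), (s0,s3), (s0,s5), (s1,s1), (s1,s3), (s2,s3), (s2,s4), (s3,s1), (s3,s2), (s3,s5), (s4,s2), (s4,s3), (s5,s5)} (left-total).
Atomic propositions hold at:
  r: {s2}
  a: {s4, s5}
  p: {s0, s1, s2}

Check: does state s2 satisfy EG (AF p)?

AF p: least fixpoint, start Z0 = {s0, s1, s2}, add states with every successor in Z. Already a fixed point.
Sat(AF p) = {s0, s1, s2}
EG (AF p): greatest fixpoint, start Z0 = {s0, s1, s2}, keep only states in Sat with some successor in Z. Z1 = {s0, s1}; fixed.
Sat(EG (AF p)) = {s0, s1}
s2 ∉ Sat(EG (AF p)) = {s0, s1}, so the formula does not hold at s2.

No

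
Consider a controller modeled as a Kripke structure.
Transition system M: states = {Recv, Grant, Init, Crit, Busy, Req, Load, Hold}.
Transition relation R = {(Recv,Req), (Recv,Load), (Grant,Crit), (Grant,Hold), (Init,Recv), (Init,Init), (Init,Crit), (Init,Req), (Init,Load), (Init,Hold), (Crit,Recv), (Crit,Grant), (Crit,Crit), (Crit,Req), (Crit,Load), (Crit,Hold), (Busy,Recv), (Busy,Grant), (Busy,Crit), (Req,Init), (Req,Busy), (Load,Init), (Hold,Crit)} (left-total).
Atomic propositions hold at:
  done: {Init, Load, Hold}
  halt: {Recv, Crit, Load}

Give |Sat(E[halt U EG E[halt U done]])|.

5

E[halt U done]: least fixpoint, start Z0 = Sat(done) = {Init, Load, Hold}, add states in Sat(halt) with some successor in Z. Z1 = {Recv, Init, Crit, Load, Hold}; fixed.
Sat(E[halt U done]) = {Recv, Init, Crit, Load, Hold}
EG E[halt U done]: greatest fixpoint, start Z0 = {Recv, Init, Crit, Load, Hold}, keep only states in Sat with some successor in Z. Already a fixed point.
Sat(EG E[halt U done]) = {Recv, Init, Crit, Load, Hold}
E[halt U EG E[halt U done]]: least fixpoint, start Z0 = Sat(EG E[halt U done]) = {Recv, Init, Crit, Load, Hold}, add states in Sat(halt) with some successor in Z. Already a fixed point.
Sat(E[halt U EG E[halt U done]]) = {Recv, Init, Crit, Load, Hold}
|Sat(E[halt U EG E[halt U done]])| = |{Recv, Init, Crit, Load, Hold}| = 5.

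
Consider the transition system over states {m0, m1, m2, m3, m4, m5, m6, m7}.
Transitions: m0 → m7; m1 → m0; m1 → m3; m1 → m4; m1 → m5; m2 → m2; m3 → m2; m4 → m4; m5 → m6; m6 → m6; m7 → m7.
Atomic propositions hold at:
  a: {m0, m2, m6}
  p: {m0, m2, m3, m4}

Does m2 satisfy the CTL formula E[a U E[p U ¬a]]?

No

Sat(¬a) = {m1, m3, m4, m5, m7}
E[p U ¬a]: least fixpoint, start Z0 = Sat(¬a) = {m1, m3, m4, m5, m7}, add states in Sat(p) with some successor in Z. Z1 = {m0, m1, m3, m4, m5, m7}; fixed.
Sat(E[p U ¬a]) = {m0, m1, m3, m4, m5, m7}
E[a U E[p U ¬a]]: least fixpoint, start Z0 = Sat(E[p U ¬a]) = {m0, m1, m3, m4, m5, m7}, add states in Sat(a) with some successor in Z. Already a fixed point.
Sat(E[a U E[p U ¬a]]) = {m0, m1, m3, m4, m5, m7}
m2 ∉ Sat(E[a U E[p U ¬a]]) = {m0, m1, m3, m4, m5, m7}, so the formula does not hold at m2.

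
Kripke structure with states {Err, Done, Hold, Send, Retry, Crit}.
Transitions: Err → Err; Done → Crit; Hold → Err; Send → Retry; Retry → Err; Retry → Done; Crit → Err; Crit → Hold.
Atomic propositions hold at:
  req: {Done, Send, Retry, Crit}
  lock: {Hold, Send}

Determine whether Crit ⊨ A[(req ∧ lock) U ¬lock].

Yes

Sat(req ∧ lock) = {Send}
Sat(¬lock) = {Err, Done, Retry, Crit}
A[(req ∧ lock) U ¬lock]: least fixpoint, start Z0 = Sat(¬lock) = {Err, Done, Retry, Crit}, add states in Sat(req ∧ lock) with every successor in Z. Z1 = {Err, Done, Send, Retry, Crit}; fixed.
Sat(A[(req ∧ lock) U ¬lock]) = {Err, Done, Send, Retry, Crit}
Crit ∈ Sat(A[(req ∧ lock) U ¬lock]) = {Err, Done, Send, Retry, Crit}, so the formula holds at Crit.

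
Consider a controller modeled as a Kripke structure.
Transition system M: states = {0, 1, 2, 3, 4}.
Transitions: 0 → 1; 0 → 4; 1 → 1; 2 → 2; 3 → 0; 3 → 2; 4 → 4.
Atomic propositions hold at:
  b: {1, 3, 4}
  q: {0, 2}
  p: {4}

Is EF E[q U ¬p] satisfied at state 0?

Yes

Sat(¬p) = {0, 1, 2, 3}
E[q U ¬p]: least fixpoint, start Z0 = Sat(¬p) = {0, 1, 2, 3}, add states in Sat(q) with some successor in Z. Already a fixed point.
Sat(E[q U ¬p]) = {0, 1, 2, 3}
EF E[q U ¬p]: least fixpoint, start Z0 = {0, 1, 2, 3}, add states with some successor in Z. Already a fixed point.
Sat(EF E[q U ¬p]) = {0, 1, 2, 3}
0 ∈ Sat(EF E[q U ¬p]) = {0, 1, 2, 3}, so the formula holds at 0.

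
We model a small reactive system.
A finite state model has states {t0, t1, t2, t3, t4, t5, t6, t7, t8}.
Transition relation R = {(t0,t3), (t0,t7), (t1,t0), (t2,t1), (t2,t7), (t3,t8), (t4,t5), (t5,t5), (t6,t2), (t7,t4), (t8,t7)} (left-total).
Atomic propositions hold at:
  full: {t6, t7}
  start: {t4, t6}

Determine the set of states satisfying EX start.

{t7}

Sat(EX start) = {s : some successor in {t4, t6}} = {t7}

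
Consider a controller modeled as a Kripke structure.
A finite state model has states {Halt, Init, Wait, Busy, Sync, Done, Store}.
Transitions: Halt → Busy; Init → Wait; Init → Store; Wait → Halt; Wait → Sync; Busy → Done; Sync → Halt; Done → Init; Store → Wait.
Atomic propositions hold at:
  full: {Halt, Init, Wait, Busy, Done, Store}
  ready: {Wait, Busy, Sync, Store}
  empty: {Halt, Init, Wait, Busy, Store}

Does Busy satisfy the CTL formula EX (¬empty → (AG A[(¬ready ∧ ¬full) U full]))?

No

Sat(¬empty) = {Sync, Done}
Sat(¬ready) = {Halt, Init, Done}
Sat(¬full) = {Sync}
Sat(¬ready ∧ ¬full) = ∅
A[(¬ready ∧ ¬full) U full]: least fixpoint, start Z0 = Sat(full) = {Halt, Init, Wait, Busy, Done, Store}, add states in Sat(¬ready ∧ ¬full) with every successor in Z. Already a fixed point.
Sat(A[(¬ready ∧ ¬full) U full]) = {Halt, Init, Wait, Busy, Done, Store}
AG A[(¬ready ∧ ¬full) U full]: greatest fixpoint, start Z0 = {Halt, Init, Wait, Busy, Done, Store}, keep only states in Sat with every successor in Z. Z1 = {Halt, Init, Busy, Done, Store}; Z2 = {Halt, Busy, Done}; Z3 = {Halt, Busy}; Z4 = {Halt}; Z5 = ∅; fixed.
Sat(AG A[(¬ready ∧ ¬full) U full]) = ∅
Sat(¬empty → (AG A[(¬ready ∧ ¬full) U full])) = {Halt, Init, Wait, Busy, Store}
Sat(EX (¬empty → (AG A[(¬ready ∧ ¬full) U full]))) = {s : some successor in {Halt, Init, Wait, Busy, Store}} = {Halt, Init, Wait, Sync, Done, Store}
Busy ∉ Sat(EX (¬empty → (AG A[(¬ready ∧ ¬full) U full]))) = {Halt, Init, Wait, Sync, Done, Store}, so the formula does not hold at Busy.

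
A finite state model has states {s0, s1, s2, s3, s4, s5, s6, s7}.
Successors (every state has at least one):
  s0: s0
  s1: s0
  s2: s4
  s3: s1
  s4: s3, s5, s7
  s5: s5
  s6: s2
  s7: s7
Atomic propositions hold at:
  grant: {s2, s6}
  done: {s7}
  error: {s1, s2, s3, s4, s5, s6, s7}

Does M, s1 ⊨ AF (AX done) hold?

Sat(AX done) = {s : every successor in {s7}} = {s7}
AF (AX done): least fixpoint, start Z0 = {s7}, add states with every successor in Z. Already a fixed point.
Sat(AF (AX done)) = {s7}
s1 ∉ Sat(AF (AX done)) = {s7}, so the formula does not hold at s1.

No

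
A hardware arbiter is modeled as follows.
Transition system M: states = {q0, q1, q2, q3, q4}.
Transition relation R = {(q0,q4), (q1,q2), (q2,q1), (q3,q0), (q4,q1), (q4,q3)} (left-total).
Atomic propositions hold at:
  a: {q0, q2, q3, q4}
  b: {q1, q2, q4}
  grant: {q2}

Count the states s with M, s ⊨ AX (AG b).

AG b: greatest fixpoint, start Z0 = {q1, q2, q4}, keep only states in Sat with every successor in Z. Z1 = {q1, q2}; fixed.
Sat(AG b) = {q1, q2}
Sat(AX (AG b)) = {s : every successor in {q1, q2}} = {q1, q2}
|Sat(AX (AG b))| = |{q1, q2}| = 2.

2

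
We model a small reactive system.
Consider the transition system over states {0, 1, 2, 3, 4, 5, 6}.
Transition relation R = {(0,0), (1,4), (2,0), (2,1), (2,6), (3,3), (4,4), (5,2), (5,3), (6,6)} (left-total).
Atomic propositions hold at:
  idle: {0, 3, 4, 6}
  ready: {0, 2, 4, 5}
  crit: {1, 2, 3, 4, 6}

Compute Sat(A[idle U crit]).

A[idle U crit]: least fixpoint, start Z0 = Sat(crit) = {1, 2, 3, 4, 6}, add states in Sat(idle) with every successor in Z. Already a fixed point.
Sat(A[idle U crit]) = {1, 2, 3, 4, 6}

{1, 2, 3, 4, 6}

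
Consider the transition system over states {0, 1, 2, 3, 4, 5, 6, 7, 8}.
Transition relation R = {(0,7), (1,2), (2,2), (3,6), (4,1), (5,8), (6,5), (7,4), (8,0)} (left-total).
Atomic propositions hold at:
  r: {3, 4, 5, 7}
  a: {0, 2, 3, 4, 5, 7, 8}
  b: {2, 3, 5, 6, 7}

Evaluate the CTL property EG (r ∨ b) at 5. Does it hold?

Sat(r ∨ b) = {2, 3, 4, 5, 6, 7}
EG (r ∨ b): greatest fixpoint, start Z0 = {2, 3, 4, 5, 6, 7}, keep only states in Sat with some successor in Z. Z1 = {2, 3, 6, 7}; Z2 = {2, 3}; Z3 = {2}; fixed.
Sat(EG (r ∨ b)) = {2}
5 ∉ Sat(EG (r ∨ b)) = {2}, so the formula does not hold at 5.

No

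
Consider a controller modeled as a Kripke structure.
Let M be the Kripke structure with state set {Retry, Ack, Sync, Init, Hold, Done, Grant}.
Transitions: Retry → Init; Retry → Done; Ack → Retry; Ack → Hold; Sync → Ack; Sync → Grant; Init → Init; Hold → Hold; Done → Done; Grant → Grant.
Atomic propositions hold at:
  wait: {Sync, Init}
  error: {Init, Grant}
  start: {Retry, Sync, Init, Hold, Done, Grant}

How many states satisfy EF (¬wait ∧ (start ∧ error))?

2

Sat(¬wait) = {Retry, Ack, Hold, Done, Grant}
Sat(start ∧ error) = {Init, Grant}
Sat(¬wait ∧ (start ∧ error)) = {Grant}
EF (¬wait ∧ (start ∧ error)): least fixpoint, start Z0 = {Grant}, add states with some successor in Z. Z1 = {Sync, Grant}; fixed.
Sat(EF (¬wait ∧ (start ∧ error))) = {Sync, Grant}
|Sat(EF (¬wait ∧ (start ∧ error)))| = |{Sync, Grant}| = 2.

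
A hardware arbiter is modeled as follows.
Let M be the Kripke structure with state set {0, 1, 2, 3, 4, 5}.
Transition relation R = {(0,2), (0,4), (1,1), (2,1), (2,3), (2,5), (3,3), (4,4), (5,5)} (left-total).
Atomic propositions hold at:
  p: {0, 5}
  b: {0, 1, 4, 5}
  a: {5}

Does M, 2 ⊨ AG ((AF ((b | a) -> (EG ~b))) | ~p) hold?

Sat(b | a) = {0, 1, 4, 5}
Sat(~b) = {2, 3}
EG ~b: greatest fixpoint, start Z0 = {2, 3}, keep only states in Sat with some successor in Z. Already a fixed point.
Sat(EG ~b) = {2, 3}
Sat((b | a) -> (EG ~b)) = {2, 3}
AF ((b | a) -> (EG ~b)): least fixpoint, start Z0 = {2, 3}, add states with every successor in Z. Already a fixed point.
Sat(AF ((b | a) -> (EG ~b))) = {2, 3}
Sat(~p) = {1, 2, 3, 4}
Sat((AF ((b | a) -> (EG ~b))) | ~p) = {1, 2, 3, 4}
AG ((AF ((b | a) -> (EG ~b))) | ~p): greatest fixpoint, start Z0 = {1, 2, 3, 4}, keep only states in Sat with every successor in Z. Z1 = {1, 3, 4}; fixed.
Sat(AG ((AF ((b | a) -> (EG ~b))) | ~p)) = {1, 3, 4}
2 ∉ Sat(AG ((AF ((b | a) -> (EG ~b))) | ~p)) = {1, 3, 4}, so the formula does not hold at 2.

No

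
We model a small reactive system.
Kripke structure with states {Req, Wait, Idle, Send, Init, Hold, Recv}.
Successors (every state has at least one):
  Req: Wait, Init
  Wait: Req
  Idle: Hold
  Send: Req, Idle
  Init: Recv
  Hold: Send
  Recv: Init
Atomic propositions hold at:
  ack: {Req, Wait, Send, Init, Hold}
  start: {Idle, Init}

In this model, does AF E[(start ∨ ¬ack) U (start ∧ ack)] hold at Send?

No

Sat(¬ack) = {Idle, Recv}
Sat(start ∨ ¬ack) = {Idle, Init, Recv}
Sat(start ∧ ack) = {Init}
E[(start ∨ ¬ack) U (start ∧ ack)]: least fixpoint, start Z0 = Sat((start ∧ ack)) = {Init}, add states in Sat(start ∨ ¬ack) with some successor in Z. Z1 = {Init, Recv}; fixed.
Sat(E[(start ∨ ¬ack) U (start ∧ ack)]) = {Init, Recv}
AF E[(start ∨ ¬ack) U (start ∧ ack)]: least fixpoint, start Z0 = {Init, Recv}, add states with every successor in Z. Already a fixed point.
Sat(AF E[(start ∨ ¬ack) U (start ∧ ack)]) = {Init, Recv}
Send ∉ Sat(AF E[(start ∨ ¬ack) U (start ∧ ack)]) = {Init, Recv}, so the formula does not hold at Send.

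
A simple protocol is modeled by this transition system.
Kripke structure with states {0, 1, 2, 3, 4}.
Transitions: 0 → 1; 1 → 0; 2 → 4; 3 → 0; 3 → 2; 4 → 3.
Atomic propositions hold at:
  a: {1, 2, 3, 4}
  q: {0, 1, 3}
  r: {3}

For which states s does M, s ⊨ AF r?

{2, 3, 4}

AF r: least fixpoint, start Z0 = {3}, add states with every successor in Z. Z1 = {3, 4}; Z2 = {2, 3, 4}; fixed.
Sat(AF r) = {2, 3, 4}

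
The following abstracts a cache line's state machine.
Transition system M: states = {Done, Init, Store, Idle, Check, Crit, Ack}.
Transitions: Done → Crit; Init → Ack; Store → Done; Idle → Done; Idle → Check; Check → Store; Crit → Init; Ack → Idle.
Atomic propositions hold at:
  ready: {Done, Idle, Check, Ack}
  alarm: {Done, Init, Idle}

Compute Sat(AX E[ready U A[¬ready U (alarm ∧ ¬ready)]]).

Sat(¬ready) = {Init, Store, Crit}
Sat(alarm ∧ ¬ready) = {Init}
A[¬ready U (alarm ∧ ¬ready)]: least fixpoint, start Z0 = Sat((alarm ∧ ¬ready)) = {Init}, add states in Sat(¬ready) with every successor in Z. Z1 = {Init, Crit}; fixed.
Sat(A[¬ready U (alarm ∧ ¬ready)]) = {Init, Crit}
E[ready U A[¬ready U (alarm ∧ ¬ready)]]: least fixpoint, start Z0 = Sat(A[¬ready U (alarm ∧ ¬ready)]) = {Init, Crit}, add states in Sat(ready) with some successor in Z. Z1 = {Done, Init, Crit}; Z2 = {Done, Init, Idle, Crit}; Z3 = {Done, Init, Idle, Crit, Ack}; fixed.
Sat(E[ready U A[¬ready U (alarm ∧ ¬ready)]]) = {Done, Init, Idle, Crit, Ack}
Sat(AX E[ready U A[¬ready U (alarm ∧ ¬ready)]]) = {s : every successor in {Done, Init, Idle, Crit, Ack}} = {Done, Init, Store, Crit, Ack}

{Done, Init, Store, Crit, Ack}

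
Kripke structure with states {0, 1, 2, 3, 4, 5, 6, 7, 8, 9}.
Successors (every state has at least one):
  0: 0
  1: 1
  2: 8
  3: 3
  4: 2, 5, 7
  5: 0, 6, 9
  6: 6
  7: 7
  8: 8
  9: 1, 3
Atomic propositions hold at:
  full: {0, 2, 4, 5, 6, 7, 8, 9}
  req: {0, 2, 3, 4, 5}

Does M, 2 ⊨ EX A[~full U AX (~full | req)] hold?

Sat(~full) = {1, 3}
Sat(~full | req) = {0, 1, 2, 3, 4, 5}
Sat(AX (~full | req)) = {s : every successor in {0, 1, 2, 3, 4, 5}} = {0, 1, 3, 9}
A[~full U AX (~full | req)]: least fixpoint, start Z0 = Sat(AX (~full | req)) = {0, 1, 3, 9}, add states in Sat(~full) with every successor in Z. Already a fixed point.
Sat(A[~full U AX (~full | req)]) = {0, 1, 3, 9}
Sat(EX A[~full U AX (~full | req)]) = {s : some successor in {0, 1, 3, 9}} = {0, 1, 3, 5, 9}
2 ∉ Sat(EX A[~full U AX (~full | req)]) = {0, 1, 3, 5, 9}, so the formula does not hold at 2.

No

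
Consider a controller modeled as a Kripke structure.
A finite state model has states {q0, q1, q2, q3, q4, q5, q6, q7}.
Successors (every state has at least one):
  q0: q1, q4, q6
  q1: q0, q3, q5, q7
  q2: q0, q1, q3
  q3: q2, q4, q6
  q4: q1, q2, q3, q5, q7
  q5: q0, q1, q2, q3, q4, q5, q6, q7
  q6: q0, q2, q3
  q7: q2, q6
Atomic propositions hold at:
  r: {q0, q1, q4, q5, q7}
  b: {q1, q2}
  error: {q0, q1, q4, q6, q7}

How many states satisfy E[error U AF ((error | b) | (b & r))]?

7

Sat(error | b) = {q0, q1, q2, q4, q6, q7}
Sat(b & r) = {q1}
Sat((error | b) | (b & r)) = {q0, q1, q2, q4, q6, q7}
AF ((error | b) | (b & r)): least fixpoint, start Z0 = {q0, q1, q2, q4, q6, q7}, add states with every successor in Z. Z1 = {q0, q1, q2, q3, q4, q6, q7}; fixed.
Sat(AF ((error | b) | (b & r))) = {q0, q1, q2, q3, q4, q6, q7}
E[error U AF ((error | b) | (b & r))]: least fixpoint, start Z0 = Sat(AF ((error | b) | (b & r))) = {q0, q1, q2, q3, q4, q6, q7}, add states in Sat(error) with some successor in Z. Already a fixed point.
Sat(E[error U AF ((error | b) | (b & r))]) = {q0, q1, q2, q3, q4, q6, q7}
|Sat(E[error U AF ((error | b) | (b & r))])| = |{q0, q1, q2, q3, q4, q6, q7}| = 7.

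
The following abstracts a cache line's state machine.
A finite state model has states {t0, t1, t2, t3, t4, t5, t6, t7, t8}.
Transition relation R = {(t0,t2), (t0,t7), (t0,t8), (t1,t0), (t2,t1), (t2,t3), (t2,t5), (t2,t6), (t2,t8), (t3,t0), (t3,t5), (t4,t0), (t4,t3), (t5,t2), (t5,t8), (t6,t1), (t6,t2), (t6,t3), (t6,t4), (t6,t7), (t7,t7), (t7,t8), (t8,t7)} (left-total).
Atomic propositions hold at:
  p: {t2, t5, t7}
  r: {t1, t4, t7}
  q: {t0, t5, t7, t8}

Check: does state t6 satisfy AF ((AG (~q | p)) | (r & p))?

Sat(~q) = {t1, t2, t3, t4, t6}
Sat(~q | p) = {t1, t2, t3, t4, t5, t6, t7}
AG (~q | p): greatest fixpoint, start Z0 = {t1, t2, t3, t4, t5, t6, t7}, keep only states in Sat with every successor in Z. Z1 = {t6}; Z2 = ∅; fixed.
Sat(AG (~q | p)) = ∅
Sat(r & p) = {t7}
Sat((AG (~q | p)) | (r & p)) = {t7}
AF ((AG (~q | p)) | (r & p)): least fixpoint, start Z0 = {t7}, add states with every successor in Z. Z1 = {t7, t8}; fixed.
Sat(AF ((AG (~q | p)) | (r & p))) = {t7, t8}
t6 ∉ Sat(AF ((AG (~q | p)) | (r & p))) = {t7, t8}, so the formula does not hold at t6.

No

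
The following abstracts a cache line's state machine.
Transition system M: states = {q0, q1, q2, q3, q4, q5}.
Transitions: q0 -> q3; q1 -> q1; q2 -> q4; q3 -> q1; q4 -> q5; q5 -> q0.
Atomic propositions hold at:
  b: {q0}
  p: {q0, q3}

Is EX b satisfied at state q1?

Sat(EX b) = {s : some successor in {q0}} = {q5}
q1 ∉ Sat(EX b) = {q5}, so the formula does not hold at q1.

No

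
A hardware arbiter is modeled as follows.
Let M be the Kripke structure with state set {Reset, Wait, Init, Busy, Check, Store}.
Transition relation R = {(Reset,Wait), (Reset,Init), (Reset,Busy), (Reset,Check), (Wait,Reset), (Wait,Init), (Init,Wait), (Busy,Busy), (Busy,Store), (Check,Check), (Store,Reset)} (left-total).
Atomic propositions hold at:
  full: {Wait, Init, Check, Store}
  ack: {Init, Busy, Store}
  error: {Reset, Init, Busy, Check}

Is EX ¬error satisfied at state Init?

Yes

Sat(¬error) = {Wait, Store}
Sat(EX ¬error) = {s : some successor in {Wait, Store}} = {Reset, Init, Busy}
Init ∈ Sat(EX ¬error) = {Reset, Init, Busy}, so the formula holds at Init.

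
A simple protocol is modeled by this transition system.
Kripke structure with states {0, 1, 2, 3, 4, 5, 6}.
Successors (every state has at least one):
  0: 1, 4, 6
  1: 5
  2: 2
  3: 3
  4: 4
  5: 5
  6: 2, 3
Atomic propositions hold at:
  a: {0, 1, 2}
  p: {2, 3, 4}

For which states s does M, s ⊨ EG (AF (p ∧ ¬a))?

Sat(¬a) = {3, 4, 5, 6}
Sat(p ∧ ¬a) = {3, 4}
AF (p ∧ ¬a): least fixpoint, start Z0 = {3, 4}, add states with every successor in Z. Already a fixed point.
Sat(AF (p ∧ ¬a)) = {3, 4}
EG (AF (p ∧ ¬a)): greatest fixpoint, start Z0 = {3, 4}, keep only states in Sat with some successor in Z. Already a fixed point.
Sat(EG (AF (p ∧ ¬a))) = {3, 4}

{3, 4}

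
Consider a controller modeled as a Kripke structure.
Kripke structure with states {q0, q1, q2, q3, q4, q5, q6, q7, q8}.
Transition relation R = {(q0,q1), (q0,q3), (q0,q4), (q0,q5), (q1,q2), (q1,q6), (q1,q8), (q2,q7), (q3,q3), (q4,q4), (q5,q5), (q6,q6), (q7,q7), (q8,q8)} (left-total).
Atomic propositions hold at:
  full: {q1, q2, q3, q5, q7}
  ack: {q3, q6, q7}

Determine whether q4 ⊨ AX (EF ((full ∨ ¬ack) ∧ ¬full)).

Sat(¬ack) = {q0, q1, q2, q4, q5, q8}
Sat(full ∨ ¬ack) = {q0, q1, q2, q3, q4, q5, q7, q8}
Sat(¬full) = {q0, q4, q6, q8}
Sat((full ∨ ¬ack) ∧ ¬full) = {q0, q4, q8}
EF ((full ∨ ¬ack) ∧ ¬full): least fixpoint, start Z0 = {q0, q4, q8}, add states with some successor in Z. Z1 = {q0, q1, q4, q8}; fixed.
Sat(EF ((full ∨ ¬ack) ∧ ¬full)) = {q0, q1, q4, q8}
Sat(AX (EF ((full ∨ ¬ack) ∧ ¬full))) = {s : every successor in {q0, q1, q4, q8}} = {q4, q8}
q4 ∈ Sat(AX (EF ((full ∨ ¬ack) ∧ ¬full))) = {q4, q8}, so the formula holds at q4.

Yes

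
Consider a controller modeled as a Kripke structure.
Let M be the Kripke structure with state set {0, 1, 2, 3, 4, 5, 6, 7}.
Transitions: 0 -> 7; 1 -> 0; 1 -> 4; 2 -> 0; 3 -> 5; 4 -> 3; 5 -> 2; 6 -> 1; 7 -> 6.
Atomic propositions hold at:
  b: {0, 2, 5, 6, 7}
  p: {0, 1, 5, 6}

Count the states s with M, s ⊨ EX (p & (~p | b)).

4

Sat(~p) = {2, 3, 4, 7}
Sat(~p | b) = {0, 2, 3, 4, 5, 6, 7}
Sat(p & (~p | b)) = {0, 5, 6}
Sat(EX (p & (~p | b))) = {s : some successor in {0, 5, 6}} = {1, 2, 3, 7}
|Sat(EX (p & (~p | b)))| = |{1, 2, 3, 7}| = 4.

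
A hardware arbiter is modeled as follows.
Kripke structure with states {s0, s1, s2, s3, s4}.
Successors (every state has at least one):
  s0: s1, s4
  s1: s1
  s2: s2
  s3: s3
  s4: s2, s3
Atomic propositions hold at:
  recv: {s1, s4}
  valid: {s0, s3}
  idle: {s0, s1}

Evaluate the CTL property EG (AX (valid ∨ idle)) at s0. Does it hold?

No

Sat(valid ∨ idle) = {s0, s1, s3}
Sat(AX (valid ∨ idle)) = {s : every successor in {s0, s1, s3}} = {s1, s3}
EG (AX (valid ∨ idle)): greatest fixpoint, start Z0 = {s1, s3}, keep only states in Sat with some successor in Z. Already a fixed point.
Sat(EG (AX (valid ∨ idle))) = {s1, s3}
s0 ∉ Sat(EG (AX (valid ∨ idle))) = {s1, s3}, so the formula does not hold at s0.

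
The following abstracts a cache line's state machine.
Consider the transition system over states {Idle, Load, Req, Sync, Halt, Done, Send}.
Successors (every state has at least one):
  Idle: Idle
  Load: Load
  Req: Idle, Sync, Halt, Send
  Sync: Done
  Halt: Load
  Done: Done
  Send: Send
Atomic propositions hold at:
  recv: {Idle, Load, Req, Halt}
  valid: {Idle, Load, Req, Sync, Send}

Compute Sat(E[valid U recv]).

{Idle, Load, Req, Halt}

E[valid U recv]: least fixpoint, start Z0 = Sat(recv) = {Idle, Load, Req, Halt}, add states in Sat(valid) with some successor in Z. Already a fixed point.
Sat(E[valid U recv]) = {Idle, Load, Req, Halt}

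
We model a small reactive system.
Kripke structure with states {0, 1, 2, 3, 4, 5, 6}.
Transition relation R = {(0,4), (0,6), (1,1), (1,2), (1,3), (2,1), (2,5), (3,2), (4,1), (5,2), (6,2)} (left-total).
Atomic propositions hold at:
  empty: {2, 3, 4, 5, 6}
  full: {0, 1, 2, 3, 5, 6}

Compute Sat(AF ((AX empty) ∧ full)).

Sat(AX empty) = {s : every successor in {2, 3, 4, 5, 6}} = {0, 3, 5, 6}
Sat((AX empty) ∧ full) = {0, 3, 5, 6}
AF ((AX empty) ∧ full): least fixpoint, start Z0 = {0, 3, 5, 6}, add states with every successor in Z. Already a fixed point.
Sat(AF ((AX empty) ∧ full)) = {0, 3, 5, 6}

{0, 3, 5, 6}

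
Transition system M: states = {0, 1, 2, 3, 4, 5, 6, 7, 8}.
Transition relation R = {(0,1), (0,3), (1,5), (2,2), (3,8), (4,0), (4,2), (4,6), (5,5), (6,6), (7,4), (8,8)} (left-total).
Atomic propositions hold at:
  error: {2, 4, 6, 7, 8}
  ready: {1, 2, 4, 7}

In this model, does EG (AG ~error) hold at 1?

Yes

Sat(~error) = {0, 1, 3, 5}
AG ~error: greatest fixpoint, start Z0 = {0, 1, 3, 5}, keep only states in Sat with every successor in Z. Z1 = {0, 1, 5}; Z2 = {1, 5}; fixed.
Sat(AG ~error) = {1, 5}
EG (AG ~error): greatest fixpoint, start Z0 = {1, 5}, keep only states in Sat with some successor in Z. Already a fixed point.
Sat(EG (AG ~error)) = {1, 5}
1 ∈ Sat(EG (AG ~error)) = {1, 5}, so the formula holds at 1.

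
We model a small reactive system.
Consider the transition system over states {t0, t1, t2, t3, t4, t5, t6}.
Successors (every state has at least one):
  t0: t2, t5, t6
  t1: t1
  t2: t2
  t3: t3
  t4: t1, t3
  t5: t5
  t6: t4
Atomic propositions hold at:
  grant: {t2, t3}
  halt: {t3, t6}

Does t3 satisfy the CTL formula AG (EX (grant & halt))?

Sat(grant & halt) = {t3}
Sat(EX (grant & halt)) = {s : some successor in {t3}} = {t3, t4}
AG (EX (grant & halt)): greatest fixpoint, start Z0 = {t3, t4}, keep only states in Sat with every successor in Z. Z1 = {t3}; fixed.
Sat(AG (EX (grant & halt))) = {t3}
t3 ∈ Sat(AG (EX (grant & halt))) = {t3}, so the formula holds at t3.

Yes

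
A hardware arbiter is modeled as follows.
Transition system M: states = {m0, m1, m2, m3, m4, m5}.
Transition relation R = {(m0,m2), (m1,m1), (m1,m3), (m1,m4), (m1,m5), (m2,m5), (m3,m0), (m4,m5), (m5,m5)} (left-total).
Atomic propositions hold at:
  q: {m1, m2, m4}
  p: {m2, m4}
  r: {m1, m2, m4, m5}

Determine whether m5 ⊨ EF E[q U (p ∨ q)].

Sat(p ∨ q) = {m1, m2, m4}
E[q U (p ∨ q)]: least fixpoint, start Z0 = Sat((p ∨ q)) = {m1, m2, m4}, add states in Sat(q) with some successor in Z. Already a fixed point.
Sat(E[q U (p ∨ q)]) = {m1, m2, m4}
EF E[q U (p ∨ q)]: least fixpoint, start Z0 = {m1, m2, m4}, add states with some successor in Z. Z1 = {m0, m1, m2, m4}; Z2 = {m0, m1, m2, m3, m4}; fixed.
Sat(EF E[q U (p ∨ q)]) = {m0, m1, m2, m3, m4}
m5 ∉ Sat(EF E[q U (p ∨ q)]) = {m0, m1, m2, m3, m4}, so the formula does not hold at m5.

No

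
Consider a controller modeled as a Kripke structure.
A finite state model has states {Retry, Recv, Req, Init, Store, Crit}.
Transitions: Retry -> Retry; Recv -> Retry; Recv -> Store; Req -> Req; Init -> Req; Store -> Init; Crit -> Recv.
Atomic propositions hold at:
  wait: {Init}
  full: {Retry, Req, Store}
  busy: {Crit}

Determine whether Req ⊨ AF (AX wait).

Sat(AX wait) = {s : every successor in {Init}} = {Store}
AF (AX wait): least fixpoint, start Z0 = {Store}, add states with every successor in Z. Already a fixed point.
Sat(AF (AX wait)) = {Store}
Req ∉ Sat(AF (AX wait)) = {Store}, so the formula does not hold at Req.

No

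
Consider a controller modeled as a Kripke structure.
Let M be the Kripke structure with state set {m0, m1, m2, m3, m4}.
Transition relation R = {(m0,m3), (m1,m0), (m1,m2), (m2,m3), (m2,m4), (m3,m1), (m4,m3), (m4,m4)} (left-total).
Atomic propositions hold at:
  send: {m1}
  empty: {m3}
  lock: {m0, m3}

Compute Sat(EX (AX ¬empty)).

Sat(¬empty) = {m0, m1, m2, m4}
Sat(AX ¬empty) = {s : every successor in {m0, m1, m2, m4}} = {m1, m3}
Sat(EX (AX ¬empty)) = {s : some successor in {m1, m3}} = {m0, m2, m3, m4}

{m0, m2, m3, m4}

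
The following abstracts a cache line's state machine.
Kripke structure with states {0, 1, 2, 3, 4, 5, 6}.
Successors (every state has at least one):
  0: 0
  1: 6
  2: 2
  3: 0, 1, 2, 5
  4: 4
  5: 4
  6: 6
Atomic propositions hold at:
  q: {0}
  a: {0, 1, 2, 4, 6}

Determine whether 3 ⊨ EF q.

EF q: least fixpoint, start Z0 = {0}, add states with some successor in Z. Z1 = {0, 3}; fixed.
Sat(EF q) = {0, 3}
3 ∈ Sat(EF q) = {0, 3}, so the formula holds at 3.

Yes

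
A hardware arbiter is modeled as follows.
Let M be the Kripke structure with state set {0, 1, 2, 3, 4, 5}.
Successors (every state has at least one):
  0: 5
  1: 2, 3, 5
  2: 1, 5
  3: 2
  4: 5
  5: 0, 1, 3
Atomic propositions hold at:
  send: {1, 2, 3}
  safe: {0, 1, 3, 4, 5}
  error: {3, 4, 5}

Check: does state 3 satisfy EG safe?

EG safe: greatest fixpoint, start Z0 = {0, 1, 3, 4, 5}, keep only states in Sat with some successor in Z. Z1 = {0, 1, 4, 5}; fixed.
Sat(EG safe) = {0, 1, 4, 5}
3 ∉ Sat(EG safe) = {0, 1, 4, 5}, so the formula does not hold at 3.

No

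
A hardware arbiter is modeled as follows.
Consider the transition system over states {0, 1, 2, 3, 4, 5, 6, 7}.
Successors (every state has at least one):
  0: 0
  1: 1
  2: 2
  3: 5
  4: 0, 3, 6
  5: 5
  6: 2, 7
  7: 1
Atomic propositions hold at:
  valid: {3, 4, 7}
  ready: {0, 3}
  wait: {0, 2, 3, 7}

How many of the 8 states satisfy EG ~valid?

Sat(~valid) = {0, 1, 2, 5, 6}
EG ~valid: greatest fixpoint, start Z0 = {0, 1, 2, 5, 6}, keep only states in Sat with some successor in Z. Already a fixed point.
Sat(EG ~valid) = {0, 1, 2, 5, 6}
|Sat(EG ~valid)| = |{0, 1, 2, 5, 6}| = 5.

5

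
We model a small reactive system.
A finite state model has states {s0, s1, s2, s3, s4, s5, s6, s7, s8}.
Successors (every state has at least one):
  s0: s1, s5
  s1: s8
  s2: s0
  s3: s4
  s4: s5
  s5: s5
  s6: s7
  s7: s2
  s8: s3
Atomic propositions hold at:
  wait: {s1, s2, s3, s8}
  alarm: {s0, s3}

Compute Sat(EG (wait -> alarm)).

{s0, s3, s4, s5}

Sat(wait -> alarm) = {s0, s3, s4, s5, s6, s7}
EG (wait -> alarm): greatest fixpoint, start Z0 = {s0, s3, s4, s5, s6, s7}, keep only states in Sat with some successor in Z. Z1 = {s0, s3, s4, s5, s6}; Z2 = {s0, s3, s4, s5}; fixed.
Sat(EG (wait -> alarm)) = {s0, s3, s4, s5}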